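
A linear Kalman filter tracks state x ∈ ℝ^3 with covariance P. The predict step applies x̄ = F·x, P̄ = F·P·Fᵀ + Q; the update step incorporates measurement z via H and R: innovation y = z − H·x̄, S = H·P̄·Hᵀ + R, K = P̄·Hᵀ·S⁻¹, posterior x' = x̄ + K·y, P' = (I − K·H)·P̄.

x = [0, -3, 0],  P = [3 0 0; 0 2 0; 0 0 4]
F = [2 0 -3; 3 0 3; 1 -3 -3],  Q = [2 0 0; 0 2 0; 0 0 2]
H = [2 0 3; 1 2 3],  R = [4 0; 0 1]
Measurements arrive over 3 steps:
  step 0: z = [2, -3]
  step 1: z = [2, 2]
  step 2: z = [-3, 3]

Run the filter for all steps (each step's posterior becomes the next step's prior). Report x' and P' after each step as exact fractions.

step 0: x̄ = F·x = [0, 0, 9]
step 0: P̄ = F·P·Fᵀ + Q = [50 -18 42; -18 65 -27; 42 -27 59]
step 0: y = z − H·x̄ = [-25, -30]
step 0: S = H·P̄·Hᵀ + R = [1239 775; 775 698]
step 0: K = P̄·Hᵀ·S⁻¹ = [49248/264197 -1690/264197; -105691/264197 129084/264197; 54303/264197 2160/264197]
step 0: x' = x̄ + K·y = [-1180500/264197, -1230245/264197, 955398/264197]
step 0: P' = (I − K·H)·P̄ = [2316402/264197 1058860/264197 -1478604/264197; 1058860/264197 805354/264197 -846828/264197; -1478604/264197 -846828/264197 1058140/264197]
step 1: x̄ = F·x = [-307482/15541, -675306/264197, -355959/264197]
step 1: P̄ = F·P·Fᵀ + Q = [2180030/15541 518292/15541 793464/15541; 518292/15541 4284400/264197 4389282/264197; 793464/15541 4389282/264197 6891802/264197]
step 1: y = z − H·x̄ = [12050659/264197, 8174077/264197]
step 1: S = H·P̄·Hᵀ + R = [373191702/264197 319126778/264197; 319126778/264197 285337093/264197]
step 1: K = P̄·Hᵀ·S⁻¹ = [4412408724/8788016033 -2004457042/8788016033; -1822684867/8788016033 2979354792/8788016033; -202491867/8788016033 1549055880/8788016033]
step 1: x' = x̄ + K·y = [-34628773160/8788016033, -13420584911/8788016033, 26850298080/8788016033]
step 1: P' = (I − K·H)·P̄ = [40889741634/8788016033 10617824848/8788016033 -21376616124/8788016033; 10617824848/8788016033 10443959554/8788016033 -9508796388/8788016033; -21376616124/8788016033 -9508796388/8788016033 13981088260/8788016033]
step 2: x̄ = F·x = [-149808440560/8788016033, -23335425240/8788016033, -74917912667/8788016033]
step 2: P̄ = F·P·Fᵀ + Q = [563484186430/8788016033 183638503836/8788016033 250712706144/8788016033; 183638503836/8788016033 126634410880/8788016033 115117871166/8788016033; 250712706144/8788016033 115117871166/8788016033 171685616698/8788016033]
step 2: y = z − H·x̄ = [498006571022/8788016033, 447597077140/8788016033]
step 2: S = H·P̄·Hᵀ + R = [6842811833862/8788016033 6353814520778/8788016033; 6353814520778/8788016033 6244225102465/8788016033]
step 2: K = P̄·Hᵀ·S⁻¹ = [59213241659808/134108679999281 -24108443695498/134108679999281; -29615040437077/134108679999281 46935600672648/134108679999281; 1064582158245/134108679999281 20308172144184/134108679999281]
step 2: x' = x̄ + K·y = [-158499677904888/134108679999281, 356197559065442/134108679999281, -48599703332069/134108679999281]
step 2: P' = (I − K·H)·P̄ = [554416033417722/134108679999281 146727311541496/134108679999281 -290659700065404/134108679999281; 146727311541496/134108679999281 156061536981226/134108679999281 -137304928277100/134108679999281; -290659700065404/134108679999281 -137304928277100/134108679999281 195192576254596/134108679999281]

step 0: x' = [-1180500/264197, -1230245/264197, 955398/264197], P' = [2316402/264197 1058860/264197 -1478604/264197; 1058860/264197 805354/264197 -846828/264197; -1478604/264197 -846828/264197 1058140/264197]
step 1: x' = [-34628773160/8788016033, -13420584911/8788016033, 26850298080/8788016033], P' = [40889741634/8788016033 10617824848/8788016033 -21376616124/8788016033; 10617824848/8788016033 10443959554/8788016033 -9508796388/8788016033; -21376616124/8788016033 -9508796388/8788016033 13981088260/8788016033]
step 2: x' = [-158499677904888/134108679999281, 356197559065442/134108679999281, -48599703332069/134108679999281], P' = [554416033417722/134108679999281 146727311541496/134108679999281 -290659700065404/134108679999281; 146727311541496/134108679999281 156061536981226/134108679999281 -137304928277100/134108679999281; -290659700065404/134108679999281 -137304928277100/134108679999281 195192576254596/134108679999281]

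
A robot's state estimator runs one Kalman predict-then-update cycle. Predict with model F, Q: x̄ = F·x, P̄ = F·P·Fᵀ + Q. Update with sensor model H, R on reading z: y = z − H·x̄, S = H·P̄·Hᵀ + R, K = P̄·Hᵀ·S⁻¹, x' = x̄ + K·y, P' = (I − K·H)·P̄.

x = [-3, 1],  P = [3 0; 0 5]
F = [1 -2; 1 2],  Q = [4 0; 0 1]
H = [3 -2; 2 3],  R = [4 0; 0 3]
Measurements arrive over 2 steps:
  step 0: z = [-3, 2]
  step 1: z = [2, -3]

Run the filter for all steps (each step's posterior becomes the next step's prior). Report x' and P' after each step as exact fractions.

step 0: x̄ = F·x = [-5, -1]
step 0: P̄ = F·P·Fᵀ + Q = [27 -17; -17 24]
step 0: y = z − H·x̄ = [10, 15]
step 0: S = H·P̄·Hᵀ + R = [547 -67; -67 123]
step 0: K = P̄·Hᵀ·S⁻¹ = [7173/31396 4673/31396; -9631/62792 14153/62792]
step 0: x' = x̄ + K·y = [-15155/31396, 53193/62792]
step 0: P' = (I − K·H)·P̄ = [4389/15698 -1179/31396; -1179/31396 15725/62792]
step 1: x̄ = F·x = [-17087/7849, 19019/15698]
step 1: P̄ = F·P·Fᵀ + Q = [42632/7849 -5668/7849; -5668/7849 16727/7849]
step 1: y = z − H·x̄ = [85978/7849, -35803/15698]
step 1: S = H·P̄·Hᵀ + R = [550008/7849 127090/7849; 127090/7849 276602/7849]
step 1: K = P̄·Hᵀ·S⁻¹ = [950334/4331171 632200/4331171; -1203567/8662342 884755/4331171]
step 1: x' = x̄ + K·y = [-460725/4331171, -3362379/4331171]
step 1: P' = (I − K·H)·P̄ = [1169016/4331171 -147144/4331171; -147144/4331171 982851/4331171]

step 0: x' = [-15155/31396, 53193/62792], P' = [4389/15698 -1179/31396; -1179/31396 15725/62792]
step 1: x' = [-460725/4331171, -3362379/4331171], P' = [1169016/4331171 -147144/4331171; -147144/4331171 982851/4331171]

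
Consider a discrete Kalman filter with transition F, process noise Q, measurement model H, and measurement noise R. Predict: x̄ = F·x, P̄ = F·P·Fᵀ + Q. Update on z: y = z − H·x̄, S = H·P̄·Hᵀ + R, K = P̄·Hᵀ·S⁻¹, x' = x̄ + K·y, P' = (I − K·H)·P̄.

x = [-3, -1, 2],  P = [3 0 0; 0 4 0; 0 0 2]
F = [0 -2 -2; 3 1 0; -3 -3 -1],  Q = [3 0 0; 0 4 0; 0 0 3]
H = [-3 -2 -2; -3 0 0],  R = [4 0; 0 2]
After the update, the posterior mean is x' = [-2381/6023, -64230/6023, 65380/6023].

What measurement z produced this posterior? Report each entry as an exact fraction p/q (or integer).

x̄ = F·x = [-2, -10, 10]
P̄ = F·P·Fᵀ + Q = [27 -8 28; -8 35 -39; 28 -39 68]
S = H·P̄·Hᵀ + R = [587 363; 363 245]
K = P̄·Hᵀ·S⁻¹ = [-121/6023 -1812/6023; -436/6023 1236/6023; -2149/6023 1119/6023]
x' − x̄ = [9665/6023, -4000/6023, 5150/6023] = K·y
y = (KᵀK)⁻¹·Kᵀ·(x' − x̄) = [-5, -5]
z = y + H·x̄ = [-5, -5] + [6, 6] = [1, 1]

z = [1, 1]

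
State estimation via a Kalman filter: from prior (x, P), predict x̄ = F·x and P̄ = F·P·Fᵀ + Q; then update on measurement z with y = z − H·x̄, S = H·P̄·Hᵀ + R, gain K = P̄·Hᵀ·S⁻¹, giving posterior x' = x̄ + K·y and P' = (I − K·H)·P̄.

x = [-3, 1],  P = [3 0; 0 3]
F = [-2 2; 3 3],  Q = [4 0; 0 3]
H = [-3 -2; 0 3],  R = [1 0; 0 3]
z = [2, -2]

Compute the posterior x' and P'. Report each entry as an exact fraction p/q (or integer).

x̄ = F·x = [8, -6]
P̄ = F·P·Fᵀ + Q = [28 0; 0 57]
y = z − H·x̄ = [14, 16]
S = H·P̄·Hᵀ + R = [481 -342; -342 516]
K = P̄·Hᵀ·S⁻¹ = [-903/2734 -1197/5468; -57/21872 14421/43744]
x' = x̄ + K·y = [-173/1367, -8331/10936]
P' = (I − K·H)·P̄ = [350/1367 -1197/5468; -1197/5468 14421/43744]

x' = [-173/1367, -8331/10936]
P' = [350/1367 -1197/5468; -1197/5468 14421/43744]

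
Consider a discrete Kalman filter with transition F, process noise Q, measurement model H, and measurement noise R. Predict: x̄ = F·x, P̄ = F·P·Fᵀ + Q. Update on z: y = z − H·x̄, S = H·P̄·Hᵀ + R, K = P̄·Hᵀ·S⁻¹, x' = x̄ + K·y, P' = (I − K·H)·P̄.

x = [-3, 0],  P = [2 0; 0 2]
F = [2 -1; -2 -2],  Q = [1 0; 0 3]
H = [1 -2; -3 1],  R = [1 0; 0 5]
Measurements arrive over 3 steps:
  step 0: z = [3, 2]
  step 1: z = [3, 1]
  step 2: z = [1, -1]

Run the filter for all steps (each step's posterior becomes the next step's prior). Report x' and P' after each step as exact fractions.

step 0: x' = [-7918/5487, -11735/5487], P' = [4108/5487 2489/5487; 2489/5487 2797/5487]
step 1: x' = [983/107353, -1001799/858824], P' = [56904/107353 32627/107353; 32627/107353 697231/1717648]
step 2: x' = [950880201/1233335651, 44106592/1233335651], P' = [652068552/1233335651 374920411/1233335651; 374920411/1233335651 500283578/1233335651]

step 0: x̄ = F·x = [-6, 6]
step 0: P̄ = F·P·Fᵀ + Q = [11 -4; -4 19]
step 0: y = z − H·x̄ = [21, -22]
step 0: S = H·P̄·Hᵀ + R = [104 -99; -99 147]
step 0: K = P̄·Hᵀ·S⁻¹ = [-290/1829 -1967/5487; -1035/1829 -934/5487]
step 0: x' = x̄ + K·y = [-7918/5487, -11735/5487]
step 0: P' = (I − K·H)·P̄ = [4108/5487 2489/5487; 2489/5487 2797/5487]
step 1: x̄ = F·x = [-1367/1829, 13102/1829]
step 1: P̄ = F·P·Fᵀ + Q = [4920/1829 -5272/1829; -5272/1829 21331/1829]
step 1: y = z − H·x̄ = [33058/1829, -15374/1829]
step 1: S = H·P̄·Hᵀ + R = [113161/1829 -94326/1829; -94326/1829 106388/1829]
step 1: K = P̄·Hᵀ·S⁻¹ = [-8350/107353 -27617/107353; -436215/858824 -173773/1717648]
step 1: x' = x̄ + K·y = [983/107353, -1001799/858824]
step 1: P' = (I − K·H)·P̄ = [56904/107353 32627/107353; 32627/107353 697231/1717648]
step 2: x̄ = F·x = [1017527/858824, 993935/429412]
step 2: P̄ = F·P·Fᵀ + Q = [3968607/1717648 -1645729/858824; -1645729/858824 3939995/429412]
step 2: y = z − H·x̄ = [3817037/858824, 205887/858824]
step 2: S = H·P̄·Hᵀ + R = [81892007/1717648 -66465987/1717648; -66465987/1717648 79814431/1717648]
step 2: K = P̄·Hᵀ·S⁻¹ = [-97772270/1233335651 -316257049/1233335651; -625646745/1233335651 -124895531/1233335651]
step 2: x' = x̄ + K·y = [950880201/1233335651, 44106592/1233335651]
step 2: P' = (I − K·H)·P̄ = [652068552/1233335651 374920411/1233335651; 374920411/1233335651 500283578/1233335651]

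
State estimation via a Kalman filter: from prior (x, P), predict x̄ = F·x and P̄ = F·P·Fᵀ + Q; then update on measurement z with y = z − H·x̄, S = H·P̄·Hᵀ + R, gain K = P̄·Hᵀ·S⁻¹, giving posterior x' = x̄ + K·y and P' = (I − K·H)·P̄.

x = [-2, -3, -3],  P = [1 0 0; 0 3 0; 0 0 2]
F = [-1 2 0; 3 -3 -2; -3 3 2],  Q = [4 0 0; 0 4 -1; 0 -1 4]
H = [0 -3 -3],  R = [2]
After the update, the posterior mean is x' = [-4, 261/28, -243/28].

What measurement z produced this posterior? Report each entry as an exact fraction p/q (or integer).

x̄ = F·x = [-4, 9, -9]
P̄ = F·P·Fᵀ + Q = [17 -21 21; -21 48 -45; 21 -45 48]
S = H·P̄·Hᵀ + R = [56]
K = P̄·Hᵀ·S⁻¹ = [0; -9/56; -9/56]
x' − x̄ = [0, 9/28, 9/28] = K·y
y = (KᵀK)⁻¹·Kᵀ·(x' − x̄) = [-2]
z = y + H·x̄ = [-2] + [0] = [-2]

z = [-2]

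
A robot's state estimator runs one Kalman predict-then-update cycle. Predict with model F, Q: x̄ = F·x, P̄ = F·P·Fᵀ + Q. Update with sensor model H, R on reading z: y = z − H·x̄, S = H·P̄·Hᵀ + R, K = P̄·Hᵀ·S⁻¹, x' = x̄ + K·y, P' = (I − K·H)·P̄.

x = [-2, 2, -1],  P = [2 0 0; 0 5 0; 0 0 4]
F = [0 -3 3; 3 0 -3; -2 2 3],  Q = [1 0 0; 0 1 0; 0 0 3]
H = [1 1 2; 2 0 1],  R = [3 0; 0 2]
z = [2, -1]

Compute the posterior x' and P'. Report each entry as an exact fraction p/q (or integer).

x̄ = F·x = [-9, -3, 5]
P̄ = F·P·Fᵀ + Q = [82 -36 6; -36 55 -48; 6 -48 67]
y = z − H·x̄ = [4, 12]
S = H·P̄·Hᵀ + R = [168 208; 208 421]
K = P̄·Hᵀ·S⁻¹ = [-5471/13732 2062/3433; -7457/27464 -518/3433; 5575/6866 -733/3433]
x' = x̄ + K·y = [-11624/3433, -40487/6866, 19519/3433]
P' = (I − K·H)·P̄ = [20591/6866 74141/13732 -16467/3433; 74141/13732 439051/27464 -76213/6866; -16467/3433 -76213/6866 31468/3433]

x' = [-11624/3433, -40487/6866, 19519/3433]
P' = [20591/6866 74141/13732 -16467/3433; 74141/13732 439051/27464 -76213/6866; -16467/3433 -76213/6866 31468/3433]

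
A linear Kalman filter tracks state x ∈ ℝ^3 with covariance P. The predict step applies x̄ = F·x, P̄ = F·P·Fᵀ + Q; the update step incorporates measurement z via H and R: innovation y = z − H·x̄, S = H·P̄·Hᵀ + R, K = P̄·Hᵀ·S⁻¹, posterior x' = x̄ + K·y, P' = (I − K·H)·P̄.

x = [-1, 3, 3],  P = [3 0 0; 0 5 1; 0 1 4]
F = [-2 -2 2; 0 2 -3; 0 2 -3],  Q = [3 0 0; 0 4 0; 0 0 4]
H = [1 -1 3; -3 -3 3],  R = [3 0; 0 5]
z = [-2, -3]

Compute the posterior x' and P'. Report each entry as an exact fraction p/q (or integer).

x̄ = F·x = [2, -3, -3]
P̄ = F·P·Fᵀ + Q = [43 -34 -34; -34 48 44; -34 44 48]
y = z − H·x̄ = [2, 3]
S = H·P̄·Hᵀ + R = [126 123; 123 464]
K = P̄·Hᵀ·S⁻¹ = [4267/43335 -4393/14445; 2426/8667 346/2889; 5534/14445 694/4815]
x' = x̄ + K·y = [55667/43335, -18035/8667, -26021/14445]
P' = (I − K·H)·P̄ = [269989/43335 -100126/8667 -84202/14445; -100126/8667 201296/8667 34300/2889; -84202/14445 34300/2889 30256/4815]

x' = [55667/43335, -18035/8667, -26021/14445]
P' = [269989/43335 -100126/8667 -84202/14445; -100126/8667 201296/8667 34300/2889; -84202/14445 34300/2889 30256/4815]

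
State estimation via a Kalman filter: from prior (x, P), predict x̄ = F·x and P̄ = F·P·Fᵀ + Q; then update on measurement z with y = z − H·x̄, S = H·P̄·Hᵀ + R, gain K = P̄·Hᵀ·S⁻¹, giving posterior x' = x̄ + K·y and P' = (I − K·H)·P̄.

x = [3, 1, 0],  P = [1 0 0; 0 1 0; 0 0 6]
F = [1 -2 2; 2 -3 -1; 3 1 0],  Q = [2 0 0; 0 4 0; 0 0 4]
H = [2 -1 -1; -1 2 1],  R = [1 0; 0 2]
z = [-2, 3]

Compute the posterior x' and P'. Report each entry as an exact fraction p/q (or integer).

x' = [20345/7796, -5301/3898, 66593/7796]
P' = [15751/7796 -2545/3898 31491/7796; -2545/3898 4085/1949 -14377/3898; 31491/7796 -14377/3898 91399/7796]

x̄ = F·x = [1, 3, 10]
P̄ = F·P·Fᵀ + Q = [31 -4 1; -4 23 3; 1 3 14]
y = z − H·x̄ = [9, -12]
S = H·P̄·Hᵀ + R = [180 -148; -148 165]
K = P̄·Hᵀ·S⁻¹ = [5101/7796 695/1949; 1117/3898 1127/1949; 337/7796 300/1949]
x' = x̄ + K·y = [20345/7796, -5301/3898, 66593/7796]
P' = (I − K·H)·P̄ = [15751/7796 -2545/3898 31491/7796; -2545/3898 4085/1949 -14377/3898; 31491/7796 -14377/3898 91399/7796]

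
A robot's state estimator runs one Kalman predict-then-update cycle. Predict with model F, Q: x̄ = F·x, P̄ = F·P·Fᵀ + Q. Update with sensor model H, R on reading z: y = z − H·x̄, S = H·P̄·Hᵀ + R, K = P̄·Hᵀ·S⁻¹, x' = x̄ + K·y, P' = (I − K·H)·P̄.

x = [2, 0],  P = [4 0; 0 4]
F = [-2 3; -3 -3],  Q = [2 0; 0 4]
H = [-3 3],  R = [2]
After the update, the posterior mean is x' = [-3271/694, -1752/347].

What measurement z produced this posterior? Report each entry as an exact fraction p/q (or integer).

x̄ = F·x = [-4, -6]
P̄ = F·P·Fᵀ + Q = [54 -12; -12 76]
S = H·P̄·Hᵀ + R = [1388]
K = P̄·Hᵀ·S⁻¹ = [-99/694; 66/347]
x' − x̄ = [-495/694, 330/347] = K·y
y = (KᵀK)⁻¹·Kᵀ·(x' − x̄) = [5]
z = y + H·x̄ = [5] + [-6] = [-1]

z = [-1]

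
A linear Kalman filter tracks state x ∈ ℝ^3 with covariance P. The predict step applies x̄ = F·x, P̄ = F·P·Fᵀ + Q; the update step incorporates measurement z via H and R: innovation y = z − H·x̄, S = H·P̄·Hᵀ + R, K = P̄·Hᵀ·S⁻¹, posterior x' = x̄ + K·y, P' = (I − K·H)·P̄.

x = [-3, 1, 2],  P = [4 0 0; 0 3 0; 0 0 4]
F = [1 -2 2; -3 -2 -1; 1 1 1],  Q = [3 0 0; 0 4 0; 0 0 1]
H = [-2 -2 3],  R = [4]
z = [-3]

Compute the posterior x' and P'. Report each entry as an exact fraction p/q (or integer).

x' = [-196/151, 1105/302, 85/151]
P' = [4961/151 -2666/151 1518/151; -2666/151 1895/151 -568/151; 1518/151 -568/151 656/151]

x̄ = F·x = [-1, 5, 0]
P̄ = F·P·Fᵀ + Q = [35 -8 6; -8 56 -22; 6 -22 12]
y = z − H·x̄ = [5]
S = H·P̄·Hᵀ + R = [604]
K = P̄·Hᵀ·S⁻¹ = [-9/151; -81/302; 17/151]
x' = x̄ + K·y = [-196/151, 1105/302, 85/151]
P' = (I − K·H)·P̄ = [4961/151 -2666/151 1518/151; -2666/151 1895/151 -568/151; 1518/151 -568/151 656/151]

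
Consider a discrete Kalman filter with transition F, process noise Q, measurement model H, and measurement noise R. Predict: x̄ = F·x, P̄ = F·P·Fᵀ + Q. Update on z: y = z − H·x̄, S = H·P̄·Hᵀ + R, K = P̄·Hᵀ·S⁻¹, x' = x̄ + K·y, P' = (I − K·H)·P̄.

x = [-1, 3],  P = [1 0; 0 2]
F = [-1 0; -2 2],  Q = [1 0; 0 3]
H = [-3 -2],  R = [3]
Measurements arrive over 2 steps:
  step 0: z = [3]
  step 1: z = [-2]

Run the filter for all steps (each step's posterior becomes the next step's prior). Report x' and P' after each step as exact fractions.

step 0: x' = [-23/21, 16/35], P' = [22/21 -10/7; -10/7 93/35]
step 1: x' = [10123/20774, 3385/10387], P' = [15497/20774 -10359/10387; -10359/10387 21315/10387]

step 0: x̄ = F·x = [1, 8]
step 0: P̄ = F·P·Fᵀ + Q = [2 2; 2 15]
step 0: y = z − H·x̄ = [22]
step 0: S = H·P̄·Hᵀ + R = [105]
step 0: K = P̄·Hᵀ·S⁻¹ = [-2/21; -12/35]
step 0: x' = x̄ + K·y = [-23/21, 16/35]
step 0: P' = (I − K·H)·P̄ = [22/21 -10/7; -10/7 93/35]
step 1: x̄ = F·x = [23/21, 326/105]
step 1: P̄ = F·P·Fᵀ + Q = [43/21 104/21; 104/21 3071/105]
step 1: y = z − H·x̄ = [787/105]
step 1: S = H·P̄·Hᵀ + R = [20774/105]
step 1: K = P̄·Hᵀ·S⁻¹ = [-1685/20774; -3851/10387]
step 1: x' = x̄ + K·y = [10123/20774, 3385/10387]
step 1: P' = (I − K·H)·P̄ = [15497/20774 -10359/10387; -10359/10387 21315/10387]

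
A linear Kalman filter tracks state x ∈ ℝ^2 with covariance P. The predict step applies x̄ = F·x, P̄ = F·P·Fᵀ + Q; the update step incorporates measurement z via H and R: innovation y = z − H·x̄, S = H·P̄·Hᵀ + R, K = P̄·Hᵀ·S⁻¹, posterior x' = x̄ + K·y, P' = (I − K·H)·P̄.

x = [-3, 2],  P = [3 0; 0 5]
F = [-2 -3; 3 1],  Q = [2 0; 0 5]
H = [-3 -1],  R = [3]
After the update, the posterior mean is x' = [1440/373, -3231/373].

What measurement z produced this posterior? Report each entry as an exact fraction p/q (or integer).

x̄ = F·x = [0, -7]
P̄ = F·P·Fᵀ + Q = [59 -33; -33 37]
S = H·P̄·Hᵀ + R = [373]
K = P̄·Hᵀ·S⁻¹ = [-144/373; 62/373]
x' − x̄ = [1440/373, -620/373] = K·y
y = (KᵀK)⁻¹·Kᵀ·(x' − x̄) = [-10]
z = y + H·x̄ = [-10] + [7] = [-3]

z = [-3]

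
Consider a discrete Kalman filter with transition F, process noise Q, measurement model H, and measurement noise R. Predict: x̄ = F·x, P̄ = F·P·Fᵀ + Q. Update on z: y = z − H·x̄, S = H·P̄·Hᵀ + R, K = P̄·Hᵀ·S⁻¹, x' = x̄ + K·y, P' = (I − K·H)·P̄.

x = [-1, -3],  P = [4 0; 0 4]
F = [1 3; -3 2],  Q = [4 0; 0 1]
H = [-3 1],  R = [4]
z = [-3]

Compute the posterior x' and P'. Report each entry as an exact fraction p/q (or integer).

x̄ = F·x = [-10, -3]
P̄ = F·P·Fᵀ + Q = [44 12; 12 53]
y = z − H·x̄ = [-30]
S = H·P̄·Hᵀ + R = [381]
K = P̄·Hᵀ·S⁻¹ = [-40/127; 17/381]
x' = x̄ + K·y = [-70/127, -551/127]
P' = (I − K·H)·P̄ = [788/127 2204/127; 2204/127 19904/381]

x' = [-70/127, -551/127]
P' = [788/127 2204/127; 2204/127 19904/381]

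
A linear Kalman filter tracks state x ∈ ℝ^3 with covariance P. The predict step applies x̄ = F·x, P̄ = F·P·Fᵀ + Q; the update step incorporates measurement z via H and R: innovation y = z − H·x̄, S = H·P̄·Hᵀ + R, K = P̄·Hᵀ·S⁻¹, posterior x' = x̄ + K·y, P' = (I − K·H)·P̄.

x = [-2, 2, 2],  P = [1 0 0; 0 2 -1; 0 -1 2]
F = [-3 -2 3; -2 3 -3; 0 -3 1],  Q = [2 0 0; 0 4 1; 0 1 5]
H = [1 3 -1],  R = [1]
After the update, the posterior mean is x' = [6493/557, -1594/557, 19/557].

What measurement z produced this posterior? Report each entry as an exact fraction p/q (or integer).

x̄ = F·x = [8, 4, -4]
P̄ = F·P·Fᵀ + Q = [49 -39 29; -39 62 -35; 29 -35 31]
S = H·P̄·Hᵀ + R = [557]
K = P̄·Hᵀ·S⁻¹ = [-97/557; 182/557; -107/557]
x' − x̄ = [2037/557, -3822/557, 2247/557] = K·y
y = (KᵀK)⁻¹·Kᵀ·(x' − x̄) = [-21]
z = y + H·x̄ = [-21] + [24] = [3]

z = [3]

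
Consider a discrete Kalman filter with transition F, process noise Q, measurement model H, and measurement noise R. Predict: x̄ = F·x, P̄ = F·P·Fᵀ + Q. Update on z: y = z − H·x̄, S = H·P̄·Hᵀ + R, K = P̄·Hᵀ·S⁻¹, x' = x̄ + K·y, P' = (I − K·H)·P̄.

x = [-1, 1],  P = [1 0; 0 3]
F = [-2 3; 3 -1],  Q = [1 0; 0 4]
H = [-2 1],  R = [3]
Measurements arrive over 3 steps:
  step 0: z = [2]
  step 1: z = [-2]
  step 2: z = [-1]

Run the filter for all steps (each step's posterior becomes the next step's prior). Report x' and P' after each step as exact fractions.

step 0: x̄ = F·x = [5, -4]
step 0: P̄ = F·P·Fᵀ + Q = [32 -15; -15 16]
step 0: y = z − H·x̄ = [16]
step 0: S = H·P̄·Hᵀ + R = [207]
step 0: K = P̄·Hᵀ·S⁻¹ = [-79/207; 2/9]
step 0: x' = x̄ + K·y = [-229/207, -4/9]
step 0: P' = (I − K·H)·P̄ = [383/207 23/9; 23/9 52/9]
step 1: x̄ = F·x = [182/207, -595/207]
step 1: P̄ = F·P·Fᵀ + Q = [6155/207 -67/207; -67/207 2297/207]
step 1: y = z − H·x̄ = [545/207]
step 1: S = H·P̄·Hᵀ + R = [27806/207]
step 1: K = P̄·Hᵀ·S⁻¹ = [-12377/27806; 2431/27806]
step 1: x' = x̄ + K·y = [-8139/27806, -73525/27806]
step 1: P' = (I − K·H)·P̄ = [86743/27806 136355/27806; 136355/27806 280003/27806]
step 2: x̄ = F·x = [-204297/27806, 24554/13903]
step 2: P̄ = F·P·Fᵀ + Q = [1258545/27806 69719/13903; 69719/13903 176892/13903]
step 2: y = z − H·x̄ = [-242754/13903]
step 2: S = H·P̄·Hᵀ + R = [2456815/13903]
step 2: K = P̄·Hᵀ·S⁻¹ = [-1188826/2456815; 37454/2456815]
step 2: x' = x̄ + K·y = [5413551/4913630, 3684998/2456815]
step 2: P' = (I − K·H)·P̄ = [19089241/4913630 15522763/2456815; 15522763/2456815 31157888/2456815]

step 0: x' = [-229/207, -4/9], P' = [383/207 23/9; 23/9 52/9]
step 1: x' = [-8139/27806, -73525/27806], P' = [86743/27806 136355/27806; 136355/27806 280003/27806]
step 2: x' = [5413551/4913630, 3684998/2456815], P' = [19089241/4913630 15522763/2456815; 15522763/2456815 31157888/2456815]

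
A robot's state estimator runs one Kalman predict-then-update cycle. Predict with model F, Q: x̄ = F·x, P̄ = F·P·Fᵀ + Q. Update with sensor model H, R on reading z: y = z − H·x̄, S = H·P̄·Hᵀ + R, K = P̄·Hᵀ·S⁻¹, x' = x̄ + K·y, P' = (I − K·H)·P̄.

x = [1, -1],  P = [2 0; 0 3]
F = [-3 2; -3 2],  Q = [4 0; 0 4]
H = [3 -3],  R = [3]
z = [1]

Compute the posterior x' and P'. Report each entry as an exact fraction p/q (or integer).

x̄ = F·x = [-5, -5]
P̄ = F·P·Fᵀ + Q = [34 30; 30 34]
y = z − H·x̄ = [1]
S = H·P̄·Hᵀ + R = [75]
K = P̄·Hᵀ·S⁻¹ = [4/25; -4/25]
x' = x̄ + K·y = [-121/25, -129/25]
P' = (I − K·H)·P̄ = [802/25 798/25; 798/25 802/25]

x' = [-121/25, -129/25]
P' = [802/25 798/25; 798/25 802/25]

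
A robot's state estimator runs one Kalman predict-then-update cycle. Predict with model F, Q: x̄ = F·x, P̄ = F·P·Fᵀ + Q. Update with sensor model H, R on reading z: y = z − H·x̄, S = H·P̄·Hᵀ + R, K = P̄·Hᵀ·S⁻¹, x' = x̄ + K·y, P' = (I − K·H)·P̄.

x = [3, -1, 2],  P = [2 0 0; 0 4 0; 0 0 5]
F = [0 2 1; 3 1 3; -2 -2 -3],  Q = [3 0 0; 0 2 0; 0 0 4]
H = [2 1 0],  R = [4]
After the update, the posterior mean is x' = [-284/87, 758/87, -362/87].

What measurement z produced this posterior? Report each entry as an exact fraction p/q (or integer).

z = [2]

x̄ = F·x = [0, 14, -10]
P̄ = F·P·Fᵀ + Q = [24 23 -31; 23 69 -65; -31 -65 73]
S = H·P̄·Hᵀ + R = [261]
K = P̄·Hᵀ·S⁻¹ = [71/261; 115/261; -127/261]
x' − x̄ = [-284/87, -460/87, 508/87] = K·y
y = (KᵀK)⁻¹·Kᵀ·(x' − x̄) = [-12]
z = y + H·x̄ = [-12] + [14] = [2]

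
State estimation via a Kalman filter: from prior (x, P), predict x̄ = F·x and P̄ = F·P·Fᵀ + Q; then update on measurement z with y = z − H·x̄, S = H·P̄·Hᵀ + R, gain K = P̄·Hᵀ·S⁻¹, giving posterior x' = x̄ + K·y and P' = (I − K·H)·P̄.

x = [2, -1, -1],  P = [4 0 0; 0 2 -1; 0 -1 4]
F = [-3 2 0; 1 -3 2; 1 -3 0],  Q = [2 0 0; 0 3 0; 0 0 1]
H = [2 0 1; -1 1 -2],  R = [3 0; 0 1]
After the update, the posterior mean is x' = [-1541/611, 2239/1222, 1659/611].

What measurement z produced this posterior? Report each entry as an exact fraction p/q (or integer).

z = [-2, -1]

x̄ = F·x = [-8, 3, 5]
P̄ = F·P·Fᵀ + Q = [46 -28 -24; -28 53 28; -24 28 23]
S = H·P̄·Hᵀ + R = [114 -46; -46 40]
K = P̄·Hᵀ·S⁻¹ = [381/611 41/611; 15/1222 781/1222; -181/611 -233/1222]
x' − x̄ = [3347/611, -1427/1222, -1396/611] = K·y
y = (KᵀK)⁻¹·Kᵀ·(x' − x̄) = [9, -2]
z = y + H·x̄ = [9, -2] + [-11, 1] = [-2, -1]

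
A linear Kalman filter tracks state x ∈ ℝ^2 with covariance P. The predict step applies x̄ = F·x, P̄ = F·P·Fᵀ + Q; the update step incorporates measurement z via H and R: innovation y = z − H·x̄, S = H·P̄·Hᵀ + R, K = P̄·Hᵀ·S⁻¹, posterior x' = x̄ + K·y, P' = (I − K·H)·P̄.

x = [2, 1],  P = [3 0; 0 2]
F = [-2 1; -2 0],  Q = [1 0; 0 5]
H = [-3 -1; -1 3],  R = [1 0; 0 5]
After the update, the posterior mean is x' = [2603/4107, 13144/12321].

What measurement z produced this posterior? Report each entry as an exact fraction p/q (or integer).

x̄ = F·x = [-3, -4]
P̄ = F·P·Fᵀ + Q = [15 12; 12 17]
S = H·P̄·Hᵀ + R = [225 -102; -102 101]
K = P̄·Hᵀ·S⁻¹ = [-1205/4107 -121/1369; -1375/12321 1123/4107]
x' − x̄ = [14924/4107, 62428/12321] = K·y
y = (KᵀK)⁻¹·Kᵀ·(x' − x̄) = [-16, 12]
z = y + H·x̄ = [-16, 12] + [13, -9] = [-3, 3]

z = [-3, 3]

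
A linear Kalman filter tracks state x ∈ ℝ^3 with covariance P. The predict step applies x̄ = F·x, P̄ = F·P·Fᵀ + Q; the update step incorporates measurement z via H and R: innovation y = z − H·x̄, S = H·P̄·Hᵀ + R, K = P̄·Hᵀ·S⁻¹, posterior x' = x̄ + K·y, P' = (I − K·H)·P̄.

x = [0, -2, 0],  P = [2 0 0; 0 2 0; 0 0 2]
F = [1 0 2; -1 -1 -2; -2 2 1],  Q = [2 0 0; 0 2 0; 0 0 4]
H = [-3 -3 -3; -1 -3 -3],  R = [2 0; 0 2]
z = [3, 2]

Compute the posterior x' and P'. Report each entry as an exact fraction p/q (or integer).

x' = [-1089/2317, 822/331, -6973/2317]
P' = [2136/2317 -250/331 324/2317; -250/331 2034/331 -1864/331; 324/2317 -1864/331 13066/2317]

x̄ = F·x = [0, 2, -4]
P̄ = F·P·Fᵀ + Q = [12 -10 0; -10 14 -4; 0 -4 22]
y = z − H·x̄ = [-3, -4]
S = H·P̄·Hᵀ + R = [182 168; 168 206]
K = P̄·Hᵀ·S⁻¹ = [-1065/2317 153/331; 120/331 -130/331; -513/2317 -27/331]
x' = x̄ + K·y = [-1089/2317, 822/331, -6973/2317]
P' = (I − K·H)·P̄ = [2136/2317 -250/331 324/2317; -250/331 2034/331 -1864/331; 324/2317 -1864/331 13066/2317]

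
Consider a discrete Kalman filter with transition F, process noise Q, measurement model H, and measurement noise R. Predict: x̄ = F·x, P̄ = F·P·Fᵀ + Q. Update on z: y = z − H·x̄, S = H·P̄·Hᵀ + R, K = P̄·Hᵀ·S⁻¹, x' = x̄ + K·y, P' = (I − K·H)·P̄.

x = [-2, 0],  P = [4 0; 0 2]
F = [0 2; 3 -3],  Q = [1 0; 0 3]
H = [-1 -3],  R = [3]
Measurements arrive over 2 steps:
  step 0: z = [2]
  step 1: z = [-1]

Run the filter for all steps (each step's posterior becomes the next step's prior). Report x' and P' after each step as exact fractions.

step 0: x̄ = F·x = [0, -6]
step 0: P̄ = F·P·Fᵀ + Q = [9 -12; -12 57]
step 0: y = z − H·x̄ = [-16]
step 0: S = H·P̄·Hᵀ + R = [453]
step 0: K = P̄·Hᵀ·S⁻¹ = [9/151; -53/151]
step 0: x' = x̄ + K·y = [-144/151, -58/151]
step 0: P' = (I − K·H)·P̄ = [1116/151 -381/151; -381/151 180/151]
step 1: x̄ = F·x = [-116/151, -258/151]
step 1: P̄ = F·P·Fᵀ + Q = [871/151 -3366/151; -3366/151 18975/151]
step 1: y = z − H·x̄ = [-1041/151]
step 1: S = H·P̄·Hᵀ + R = [151903/151]
step 1: K = P̄·Hᵀ·S⁻¹ = [9227/151903; -53559/151903]
step 1: x' = x̄ + K·y = [-180305/151903, 109695/151903]
step 1: P' = (I − K·H)·P̄ = [312384/151903 -113355/151903; -113355/151903 91344/151903]

step 0: x' = [-144/151, -58/151], P' = [1116/151 -381/151; -381/151 180/151]
step 1: x' = [-180305/151903, 109695/151903], P' = [312384/151903 -113355/151903; -113355/151903 91344/151903]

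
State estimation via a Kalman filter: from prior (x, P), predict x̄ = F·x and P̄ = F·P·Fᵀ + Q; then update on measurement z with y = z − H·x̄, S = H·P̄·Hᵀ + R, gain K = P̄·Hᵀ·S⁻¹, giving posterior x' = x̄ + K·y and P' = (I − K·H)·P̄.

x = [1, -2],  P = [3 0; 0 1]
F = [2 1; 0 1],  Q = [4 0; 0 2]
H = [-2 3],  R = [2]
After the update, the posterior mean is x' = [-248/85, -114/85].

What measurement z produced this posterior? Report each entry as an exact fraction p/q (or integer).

z = [2]

x̄ = F·x = [0, -2]
P̄ = F·P·Fᵀ + Q = [17 1; 1 3]
S = H·P̄·Hᵀ + R = [85]
K = P̄·Hᵀ·S⁻¹ = [-31/85; 7/85]
x' − x̄ = [-248/85, 56/85] = K·y
y = (KᵀK)⁻¹·Kᵀ·(x' − x̄) = [8]
z = y + H·x̄ = [8] + [-6] = [2]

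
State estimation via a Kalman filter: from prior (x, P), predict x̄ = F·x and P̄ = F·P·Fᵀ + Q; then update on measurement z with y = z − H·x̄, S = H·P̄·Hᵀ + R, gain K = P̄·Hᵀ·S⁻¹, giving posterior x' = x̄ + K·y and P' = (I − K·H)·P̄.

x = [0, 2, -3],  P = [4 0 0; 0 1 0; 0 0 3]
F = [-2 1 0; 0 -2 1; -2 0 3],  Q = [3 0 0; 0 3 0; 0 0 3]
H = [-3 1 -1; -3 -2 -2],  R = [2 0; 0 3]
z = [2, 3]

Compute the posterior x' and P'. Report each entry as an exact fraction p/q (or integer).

x' = [-444/2147, -520/2147, -2564/2147]
P' = [19965/15029 21291/30058 -82353/30058; 21291/30058 58865/60116 -102899/60116; -82353/30058 -102899/60116 377969/60116]

x̄ = F·x = [2, -7, -9]
P̄ = F·P·Fᵀ + Q = [20 -2 16; -2 10 9; 16 9 46]
y = z − H·x̄ = [6, -23]
S = H·P̄·Hᵀ + R = [328 390; 390 647]
K = P̄·Hᵀ·S⁻¹ = [-8073/30058 389/15029; 17009/60116 -6613/30058; 6625/60116 -9337/30058]
x' = x̄ + K·y = [-444/2147, -520/2147, -2564/2147]
P' = (I − K·H)·P̄ = [19965/15029 21291/30058 -82353/30058; 21291/30058 58865/60116 -102899/60116; -82353/30058 -102899/60116 377969/60116]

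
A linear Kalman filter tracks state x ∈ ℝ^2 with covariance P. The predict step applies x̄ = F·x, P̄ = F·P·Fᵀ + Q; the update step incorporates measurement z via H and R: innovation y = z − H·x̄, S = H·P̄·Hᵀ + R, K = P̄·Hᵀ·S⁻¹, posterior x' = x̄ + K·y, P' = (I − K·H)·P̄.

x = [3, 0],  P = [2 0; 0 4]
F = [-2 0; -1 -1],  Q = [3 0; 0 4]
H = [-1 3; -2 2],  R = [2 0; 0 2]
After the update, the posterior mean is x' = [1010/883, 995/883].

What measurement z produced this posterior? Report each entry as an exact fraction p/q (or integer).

z = [3, -1]

x̄ = F·x = [-6, -3]
P̄ = F·P·Fᵀ + Q = [11 4; 4 10]
S = H·P̄·Hᵀ + R = [79 50; 50 54]
K = P̄·Hᵀ·S⁻¹ = [377/883 -578/883; 402/883 -176/883]
x' − x̄ = [6308/883, 3644/883] = K·y
y = (KᵀK)⁻¹·Kᵀ·(x' − x̄) = [6, -7]
z = y + H·x̄ = [6, -7] + [-3, 6] = [3, -1]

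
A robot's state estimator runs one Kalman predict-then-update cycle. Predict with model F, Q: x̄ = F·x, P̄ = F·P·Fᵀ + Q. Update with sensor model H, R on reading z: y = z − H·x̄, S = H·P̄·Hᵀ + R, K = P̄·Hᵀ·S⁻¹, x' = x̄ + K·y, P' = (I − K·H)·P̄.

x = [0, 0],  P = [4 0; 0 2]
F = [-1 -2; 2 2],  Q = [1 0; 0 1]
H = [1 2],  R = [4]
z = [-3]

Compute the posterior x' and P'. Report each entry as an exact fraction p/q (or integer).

x' = [57/53, -102/53]
P' = [328/53 -202/53; -202/53 169/53]

x̄ = F·x = [0, 0]
P̄ = F·P·Fᵀ + Q = [13 -16; -16 25]
y = z − H·x̄ = [-3]
S = H·P̄·Hᵀ + R = [53]
K = P̄·Hᵀ·S⁻¹ = [-19/53; 34/53]
x' = x̄ + K·y = [57/53, -102/53]
P' = (I − K·H)·P̄ = [328/53 -202/53; -202/53 169/53]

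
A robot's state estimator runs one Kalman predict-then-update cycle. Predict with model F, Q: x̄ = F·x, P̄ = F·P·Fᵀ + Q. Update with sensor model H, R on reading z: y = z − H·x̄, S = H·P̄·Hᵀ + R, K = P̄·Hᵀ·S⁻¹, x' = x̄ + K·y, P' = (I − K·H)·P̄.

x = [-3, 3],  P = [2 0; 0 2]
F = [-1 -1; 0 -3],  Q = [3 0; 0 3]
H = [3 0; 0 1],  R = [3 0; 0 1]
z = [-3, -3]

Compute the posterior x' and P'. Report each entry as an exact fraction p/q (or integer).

x' = [-159/188, -639/188]
P' = [59/188 3/188; 3/188 177/188]

x̄ = F·x = [0, -9]
P̄ = F·P·Fᵀ + Q = [7 6; 6 21]
y = z − H·x̄ = [-3, 6]
S = H·P̄·Hᵀ + R = [66 18; 18 22]
K = P̄·Hᵀ·S⁻¹ = [59/188 3/188; 3/188 177/188]
x' = x̄ + K·y = [-159/188, -639/188]
P' = (I − K·H)·P̄ = [59/188 3/188; 3/188 177/188]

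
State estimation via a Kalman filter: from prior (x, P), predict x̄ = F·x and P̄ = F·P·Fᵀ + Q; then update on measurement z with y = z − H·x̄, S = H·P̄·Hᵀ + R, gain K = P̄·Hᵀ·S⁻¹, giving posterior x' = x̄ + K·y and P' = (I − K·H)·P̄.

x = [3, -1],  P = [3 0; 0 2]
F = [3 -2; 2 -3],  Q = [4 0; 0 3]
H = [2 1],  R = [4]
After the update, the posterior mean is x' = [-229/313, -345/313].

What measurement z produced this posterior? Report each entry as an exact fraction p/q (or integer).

z = [-3]

x̄ = F·x = [11, 9]
P̄ = F·P·Fᵀ + Q = [39 30; 30 33]
S = H·P̄·Hᵀ + R = [313]
K = P̄·Hᵀ·S⁻¹ = [108/313; 93/313]
x' − x̄ = [-3672/313, -3162/313] = K·y
y = (KᵀK)⁻¹·Kᵀ·(x' − x̄) = [-34]
z = y + H·x̄ = [-34] + [31] = [-3]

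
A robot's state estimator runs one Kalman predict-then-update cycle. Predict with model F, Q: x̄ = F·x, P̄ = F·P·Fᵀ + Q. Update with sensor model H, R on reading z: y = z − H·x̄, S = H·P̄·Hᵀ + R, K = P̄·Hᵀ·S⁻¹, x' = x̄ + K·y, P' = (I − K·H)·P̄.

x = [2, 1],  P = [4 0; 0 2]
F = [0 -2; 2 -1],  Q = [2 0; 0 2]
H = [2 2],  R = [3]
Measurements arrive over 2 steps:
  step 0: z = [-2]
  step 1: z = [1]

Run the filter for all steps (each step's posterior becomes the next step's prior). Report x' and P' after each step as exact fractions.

step 0: x̄ = F·x = [-2, 3]
step 0: P̄ = F·P·Fᵀ + Q = [10 4; 4 20]
step 0: y = z − H·x̄ = [-4]
step 0: S = H·P̄·Hᵀ + R = [155]
step 0: K = P̄·Hᵀ·S⁻¹ = [28/155; 48/155]
step 0: x' = x̄ + K·y = [-422/155, 273/155]
step 0: P' = (I − K·H)·P̄ = [766/155 -724/155; -724/155 796/155]
step 1: x̄ = F·x = [-546/155, -1117/155]
step 1: P̄ = F·P·Fᵀ + Q = [3494/155 4488/155; 4488/155 7066/155]
step 1: y = z − H·x̄ = [3481/155]
step 1: S = H·P̄·Hᵀ + R = [78609/155]
step 1: K = P̄·Hᵀ·S⁻¹ = [15964/78609; 23108/78609]
step 1: x' = x̄ + K·y = [81614/78609, -47531/78609]
step 1: P' = (I − K·H)·P̄ = [127810/78609 -103864/78609; -103864/78609 138526/78609]

step 0: x' = [-422/155, 273/155], P' = [766/155 -724/155; -724/155 796/155]
step 1: x' = [81614/78609, -47531/78609], P' = [127810/78609 -103864/78609; -103864/78609 138526/78609]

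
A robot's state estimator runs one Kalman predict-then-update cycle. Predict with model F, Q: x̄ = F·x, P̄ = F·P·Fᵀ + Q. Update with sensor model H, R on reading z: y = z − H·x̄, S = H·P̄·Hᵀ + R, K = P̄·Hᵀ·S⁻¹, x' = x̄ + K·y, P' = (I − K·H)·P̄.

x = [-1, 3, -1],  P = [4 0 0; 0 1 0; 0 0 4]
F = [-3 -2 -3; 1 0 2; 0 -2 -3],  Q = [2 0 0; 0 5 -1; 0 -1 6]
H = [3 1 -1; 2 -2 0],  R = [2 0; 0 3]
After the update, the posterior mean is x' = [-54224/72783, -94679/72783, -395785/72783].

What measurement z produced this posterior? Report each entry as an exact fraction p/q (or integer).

x̄ = F·x = [0, -3, -3]
P̄ = F·P·Fᵀ + Q = [78 -36 40; -36 25 -25; 40 -25 46]
S = H·P̄·Hᵀ + R = [369 432; 432 703]
K = P̄·Hᵀ·S⁻¹ = [12578/72783 1764/8087; 11930/72783 -2218/8087; -21713/72783 2978/8087]
x' − x̄ = [-54224/72783, 123670/72783, -177436/72783] = K·y
y = (KᵀK)⁻¹·Kᵀ·(x' − x̄) = [2, -5]
z = y + H·x̄ = [2, -5] + [0, 6] = [2, 1]

z = [2, 1]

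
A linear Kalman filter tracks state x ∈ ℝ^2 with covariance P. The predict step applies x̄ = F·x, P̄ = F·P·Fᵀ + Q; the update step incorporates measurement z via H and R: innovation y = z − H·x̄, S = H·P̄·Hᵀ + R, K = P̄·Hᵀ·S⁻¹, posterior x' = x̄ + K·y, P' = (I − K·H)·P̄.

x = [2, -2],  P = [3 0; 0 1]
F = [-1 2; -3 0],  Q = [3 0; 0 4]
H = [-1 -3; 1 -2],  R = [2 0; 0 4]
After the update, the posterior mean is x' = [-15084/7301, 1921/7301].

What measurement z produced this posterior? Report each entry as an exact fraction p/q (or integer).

x̄ = F·x = [-6, -6]
P̄ = F·P·Fᵀ + Q = [10 9; 9 31]
S = H·P̄·Hᵀ + R = [345 167; 167 102]
K = P̄·Hᵀ·S⁻¹ = [-2438/7301 3419/7301; -1553/7301 -1251/7301]
x' − x̄ = [28722/7301, 45727/7301] = K·y
y = (KᵀK)⁻¹·Kᵀ·(x' − x̄) = [-23, -8]
z = y + H·x̄ = [-23, -8] + [24, 6] = [1, -2]

z = [1, -2]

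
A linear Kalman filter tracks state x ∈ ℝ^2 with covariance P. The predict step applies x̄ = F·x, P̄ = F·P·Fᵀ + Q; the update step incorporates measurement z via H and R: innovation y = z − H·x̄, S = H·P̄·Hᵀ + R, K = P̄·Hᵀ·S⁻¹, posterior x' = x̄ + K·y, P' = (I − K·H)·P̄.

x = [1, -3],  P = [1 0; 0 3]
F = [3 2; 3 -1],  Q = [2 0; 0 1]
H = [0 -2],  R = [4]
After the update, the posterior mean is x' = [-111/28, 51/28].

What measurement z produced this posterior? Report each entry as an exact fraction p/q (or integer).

x̄ = F·x = [-3, 6]
P̄ = F·P·Fᵀ + Q = [23 3; 3 13]
S = H·P̄·Hᵀ + R = [56]
K = P̄·Hᵀ·S⁻¹ = [-3/28; -13/28]
x' − x̄ = [-27/28, -117/28] = K·y
y = (KᵀK)⁻¹·Kᵀ·(x' − x̄) = [9]
z = y + H·x̄ = [9] + [-12] = [-3]

z = [-3]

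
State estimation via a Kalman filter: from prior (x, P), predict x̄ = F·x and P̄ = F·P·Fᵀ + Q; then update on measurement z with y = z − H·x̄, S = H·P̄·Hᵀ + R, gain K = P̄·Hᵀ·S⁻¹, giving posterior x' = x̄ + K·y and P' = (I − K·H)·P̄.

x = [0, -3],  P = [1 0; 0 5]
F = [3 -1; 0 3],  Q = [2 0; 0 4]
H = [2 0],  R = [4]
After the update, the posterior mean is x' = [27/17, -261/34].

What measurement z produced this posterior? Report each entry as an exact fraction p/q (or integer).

x̄ = F·x = [3, -9]
P̄ = F·P·Fᵀ + Q = [16 -15; -15 49]
S = H·P̄·Hᵀ + R = [68]
K = P̄·Hᵀ·S⁻¹ = [8/17; -15/34]
x' − x̄ = [-24/17, 45/34] = K·y
y = (KᵀK)⁻¹·Kᵀ·(x' − x̄) = [-3]
z = y + H·x̄ = [-3] + [6] = [3]

z = [3]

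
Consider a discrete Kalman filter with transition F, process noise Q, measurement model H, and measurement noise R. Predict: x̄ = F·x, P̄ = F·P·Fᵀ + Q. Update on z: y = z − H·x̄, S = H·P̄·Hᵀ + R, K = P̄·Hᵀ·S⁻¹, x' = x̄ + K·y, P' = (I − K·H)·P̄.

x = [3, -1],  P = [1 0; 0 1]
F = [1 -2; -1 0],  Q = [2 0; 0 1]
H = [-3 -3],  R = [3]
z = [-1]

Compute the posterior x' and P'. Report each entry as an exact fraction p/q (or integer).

x̄ = F·x = [5, -3]
P̄ = F·P·Fᵀ + Q = [7 -1; -1 2]
y = z − H·x̄ = [5]
S = H·P̄·Hᵀ + R = [66]
K = P̄·Hᵀ·S⁻¹ = [-3/11; -1/22]
x' = x̄ + K·y = [40/11, -71/22]
P' = (I − K·H)·P̄ = [23/11 -20/11; -20/11 41/22]

x' = [40/11, -71/22]
P' = [23/11 -20/11; -20/11 41/22]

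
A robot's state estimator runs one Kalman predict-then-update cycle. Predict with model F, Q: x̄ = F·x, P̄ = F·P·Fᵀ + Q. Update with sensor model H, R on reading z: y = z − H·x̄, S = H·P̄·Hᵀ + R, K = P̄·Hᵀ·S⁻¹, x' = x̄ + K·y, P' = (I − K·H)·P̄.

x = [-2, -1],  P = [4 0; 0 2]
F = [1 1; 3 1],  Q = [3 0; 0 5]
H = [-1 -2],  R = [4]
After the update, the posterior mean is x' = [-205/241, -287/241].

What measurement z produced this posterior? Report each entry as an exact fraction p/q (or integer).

z = [3]

x̄ = F·x = [-3, -7]
P̄ = F·P·Fᵀ + Q = [9 14; 14 43]
S = H·P̄·Hᵀ + R = [241]
K = P̄·Hᵀ·S⁻¹ = [-37/241; -100/241]
x' − x̄ = [518/241, 1400/241] = K·y
y = (KᵀK)⁻¹·Kᵀ·(x' − x̄) = [-14]
z = y + H·x̄ = [-14] + [17] = [3]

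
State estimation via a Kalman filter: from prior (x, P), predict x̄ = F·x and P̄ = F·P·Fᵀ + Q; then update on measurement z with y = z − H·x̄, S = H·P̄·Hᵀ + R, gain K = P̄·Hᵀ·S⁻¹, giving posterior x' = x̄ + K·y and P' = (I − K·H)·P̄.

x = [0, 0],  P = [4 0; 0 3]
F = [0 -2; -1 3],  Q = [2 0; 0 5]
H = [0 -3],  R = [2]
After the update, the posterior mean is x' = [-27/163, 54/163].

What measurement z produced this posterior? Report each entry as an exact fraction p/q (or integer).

x̄ = F·x = [0, 0]
P̄ = F·P·Fᵀ + Q = [14 -18; -18 36]
S = H·P̄·Hᵀ + R = [326]
K = P̄·Hᵀ·S⁻¹ = [27/163; -54/163]
x' − x̄ = [-27/163, 54/163] = K·y
y = (KᵀK)⁻¹·Kᵀ·(x' − x̄) = [-1]
z = y + H·x̄ = [-1] + [0] = [-1]

z = [-1]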